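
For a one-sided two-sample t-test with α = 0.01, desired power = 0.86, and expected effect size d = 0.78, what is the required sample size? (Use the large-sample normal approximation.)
n = 39 per group

Sample size formula (two-sample t-test, normal approximation):
n = 2 · ((z_α + z_β) / d)²

z_α = 2.326 (for α = 0.01, one-sided)
z_β = 1.080 (for power = 0.86)
d = 0.78

n = 2 · ((2.326 + 1.080) / 0.78)²
n = 2 · (4.367)²
n ≈ 38.14
Round up to the next whole number: n = 39 per group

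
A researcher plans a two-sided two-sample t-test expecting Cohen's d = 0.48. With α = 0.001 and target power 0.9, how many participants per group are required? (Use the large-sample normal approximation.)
n = 182 per group

Sample size formula (two-sample t-test, normal approximation):
n = 2 · ((z_{α/2} + z_β) / d)²

z_{α/2} = 3.291 (for α = 0.001, two-sided)
z_β = 1.282 (for power = 0.9)
d = 0.48

n = 2 · ((3.291 + 1.282) / 0.48)²
n = 2 · (9.527)²
n ≈ 181.53
Round up to the next whole number: n = 182 per group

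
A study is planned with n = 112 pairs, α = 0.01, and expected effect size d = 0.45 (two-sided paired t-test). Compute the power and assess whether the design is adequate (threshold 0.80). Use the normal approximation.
Power ≈ 0.99; the study is adequately powered (power ≥ 0.80)

Power calculation (paired t-test, normal approximation):
z_β = d · √n - z_{α/2}
z_β = 0.45 · √112 - 2.576
z_β = 0.45 · 10.583 - 2.576
z_β = 2.187

Power = Φ(z_β) = Φ(2.187) ≈ 0.986

Effect size d = 0.45 is small by Cohen's convention (0.2/0.5/0.8).

Threshold: power ≥ 0.80 is conventionally adequate.
Power ≈ 0.99 → the study is adequately powered (power ≥ 0.80).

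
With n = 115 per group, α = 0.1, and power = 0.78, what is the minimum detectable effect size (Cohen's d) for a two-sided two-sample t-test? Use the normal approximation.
d ≈ 0.32

Minimum detectable effect (two-sample t-test, normal approximation):
d = (z_{α/2} + z_β) / √(n/2)
d = (1.645 + 0.772) / √(115/2)
d = 2.417 / 7.583
d ≈ 0.32

By Cohen's convention (0.2 small / 0.5 medium / 0.8 large): small effect.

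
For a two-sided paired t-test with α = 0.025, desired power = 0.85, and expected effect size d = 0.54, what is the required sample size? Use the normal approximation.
n = 37 pairs

Sample size formula (paired t-test, normal approximation):
n = ((z_{α/2} + z_β) / d)²

z_{α/2} = 2.241 (for α = 0.025, two-sided)
z_β = 1.036 (for power = 0.85)
d = 0.54

n = ((2.241 + 1.036) / 0.54)²
n = (6.069)²
n ≈ 36.83
Round up to the next whole number: n = 37 pairs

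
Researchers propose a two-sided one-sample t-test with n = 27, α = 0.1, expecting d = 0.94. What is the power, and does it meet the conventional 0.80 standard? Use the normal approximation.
Power ≈ 1.00; the study is adequately powered (power ≥ 0.80)

Power calculation (one-sample t-test, normal approximation):
z_β = d · √n - z_{α/2}
z_β = 0.94 · √27 - 1.645
z_β = 0.94 · 5.196 - 1.645
z_β = 3.240

Power = Φ(z_β) = Φ(3.240) ≈ 0.999

Effect size d = 0.94 is large by Cohen's convention (0.2/0.5/0.8).

Threshold: power ≥ 0.80 is conventionally adequate.
Power ≈ 1.00 → the study is adequately powered (power ≥ 0.80).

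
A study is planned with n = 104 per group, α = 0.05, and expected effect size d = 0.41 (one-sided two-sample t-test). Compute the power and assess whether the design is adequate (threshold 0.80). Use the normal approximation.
Power ≈ 0.91; the study is adequately powered (power ≥ 0.80)

Power calculation (two-sample t-test, normal approximation):
z_β = d · √(n/2) - z_α
z_β = 0.41 · √(104/2) - 1.645
z_β = 0.41 · 7.211 - 1.645
z_β = 1.312

Power = Φ(z_β) = Φ(1.312) ≈ 0.905

Effect size d = 0.41 is small by Cohen's convention (0.2/0.5/0.8).

Threshold: power ≥ 0.80 is conventionally adequate.
Power ≈ 0.91 → the study is adequately powered (power ≥ 0.80).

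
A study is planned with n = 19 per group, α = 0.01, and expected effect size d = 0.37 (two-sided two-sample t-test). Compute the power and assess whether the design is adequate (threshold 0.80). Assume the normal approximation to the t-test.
Power ≈ 0.08; the study is underpowered (power < 0.80)

Power calculation (two-sample t-test, normal approximation):
z_β = d · √(n/2) - z_{α/2}
z_β = 0.37 · √(19/2) - 2.576
z_β = 0.37 · 3.082 - 2.576
z_β = -1.435

Power = Φ(z_β) = Φ(-1.435) ≈ 0.076

Effect size d = 0.37 is small by Cohen's convention (0.2/0.5/0.8).

Threshold: power ≥ 0.80 is conventionally adequate.
Power ≈ 0.08 → the study is underpowered (power < 0.80).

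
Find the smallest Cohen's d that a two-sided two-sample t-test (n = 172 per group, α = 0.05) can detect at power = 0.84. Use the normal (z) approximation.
d ≈ 0.32

Minimum detectable effect (two-sample t-test, normal approximation):
d = (z_{α/2} + z_β) / √(n/2)
d = (1.960 + 0.994) / √(172/2)
d = 2.954 / 9.274
d ≈ 0.32

By Cohen's convention (0.2 small / 0.5 medium / 0.8 large): small effect.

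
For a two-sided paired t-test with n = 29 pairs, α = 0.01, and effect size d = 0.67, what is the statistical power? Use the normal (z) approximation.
Power ≈ 0.85

Power calculation (paired t-test, normal approximation):
z_β = d · √n - z_{α/2}
z_β = 0.67 · √29 - 2.576
z_β = 0.67 · 5.385 - 2.576
z_β = 1.032

Power = Φ(z_β) = Φ(1.032) ≈ 0.849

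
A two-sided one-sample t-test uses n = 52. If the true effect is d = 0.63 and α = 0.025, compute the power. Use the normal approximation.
Power ≈ 0.99

Power calculation (one-sample t-test, normal approximation):
z_β = d · √n - z_{α/2}
z_β = 0.63 · √52 - 2.241
z_β = 0.63 · 7.211 - 2.241
z_β = 2.302

Power = Φ(z_β) = Φ(2.302) ≈ 0.989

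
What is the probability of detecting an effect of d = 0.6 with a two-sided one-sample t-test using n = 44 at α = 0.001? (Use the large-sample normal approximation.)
Power ≈ 0.75

Power calculation (one-sample t-test, normal approximation):
z_β = d · √n - z_{α/2}
z_β = 0.6 · √44 - 3.291
z_β = 0.6 · 6.633 - 3.291
z_β = 0.689

Power = Φ(z_β) = Φ(0.689) ≈ 0.755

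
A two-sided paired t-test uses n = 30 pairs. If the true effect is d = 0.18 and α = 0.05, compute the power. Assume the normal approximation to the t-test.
Power ≈ 0.17

Power calculation (paired t-test, normal approximation):
z_β = d · √n - z_{α/2}
z_β = 0.18 · √30 - 1.960
z_β = 0.18 · 5.477 - 1.960
z_β = -0.974

Power = Φ(z_β) = Φ(-0.974) ≈ 0.165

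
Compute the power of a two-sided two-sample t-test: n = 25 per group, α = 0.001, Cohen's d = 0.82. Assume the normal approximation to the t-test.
Power ≈ 0.35

Power calculation (two-sample t-test, normal approximation):
z_β = d · √(n/2) - z_{α/2}
z_β = 0.82 · √(25/2) - 3.291
z_β = 0.82 · 3.536 - 3.291
z_β = -0.391

Power = Φ(z_β) = Φ(-0.391) ≈ 0.348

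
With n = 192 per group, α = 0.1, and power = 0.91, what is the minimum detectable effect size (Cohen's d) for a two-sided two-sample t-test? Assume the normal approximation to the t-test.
d ≈ 0.30

Minimum detectable effect (two-sample t-test, normal approximation):
d = (z_{α/2} + z_β) / √(n/2)
d = (1.645 + 1.341) / √(192/2)
d = 2.986 / 9.798
d ≈ 0.30

By Cohen's convention (0.2 small / 0.5 medium / 0.8 large): small effect.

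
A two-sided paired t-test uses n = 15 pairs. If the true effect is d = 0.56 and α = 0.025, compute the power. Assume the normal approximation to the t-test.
Power ≈ 0.47

Power calculation (paired t-test, normal approximation):
z_β = d · √n - z_{α/2}
z_β = 0.56 · √15 - 2.241
z_β = 0.56 · 3.873 - 2.241
z_β = -0.073

Power = Φ(z_β) = Φ(-0.073) ≈ 0.471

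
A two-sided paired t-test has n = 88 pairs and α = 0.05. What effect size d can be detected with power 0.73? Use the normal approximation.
d ≈ 0.27

Minimum detectable effect (paired t-test, normal approximation):
d = (z_{α/2} + z_β) / √n
d = (1.960 + 0.613) / √88
d = 2.573 / 9.381
d ≈ 0.27

By Cohen's convention (0.2 small / 0.5 medium / 0.8 large): small effect.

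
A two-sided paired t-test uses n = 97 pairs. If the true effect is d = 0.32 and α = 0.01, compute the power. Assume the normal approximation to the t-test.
Power ≈ 0.72

Power calculation (paired t-test, normal approximation):
z_β = d · √n - z_{α/2}
z_β = 0.32 · √97 - 2.576
z_β = 0.32 · 9.849 - 2.576
z_β = 0.576

Power = Φ(z_β) = Φ(0.576) ≈ 0.718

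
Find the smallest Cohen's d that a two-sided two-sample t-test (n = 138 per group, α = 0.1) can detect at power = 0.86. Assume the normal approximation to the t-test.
d ≈ 0.33

Minimum detectable effect (two-sample t-test, normal approximation):
d = (z_{α/2} + z_β) / √(n/2)
d = (1.645 + 1.080) / √(138/2)
d = 2.725 / 8.307
d ≈ 0.33

By Cohen's convention (0.2 small / 0.5 medium / 0.8 large): small effect.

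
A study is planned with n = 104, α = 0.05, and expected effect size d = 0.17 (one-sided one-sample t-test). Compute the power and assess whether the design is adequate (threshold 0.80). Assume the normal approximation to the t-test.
Power ≈ 0.54; the study is underpowered (power < 0.80)

Power calculation (one-sample t-test, normal approximation):
z_β = d · √n - z_α
z_β = 0.17 · √104 - 1.645
z_β = 0.17 · 10.198 - 1.645
z_β = 0.089

Power = Φ(z_β) = Φ(0.089) ≈ 0.535

Effect size d = 0.17 is very small by Cohen's convention (0.2/0.5/0.8).

Threshold: power ≥ 0.80 is conventionally adequate.
Power ≈ 0.54 → the study is underpowered (power < 0.80).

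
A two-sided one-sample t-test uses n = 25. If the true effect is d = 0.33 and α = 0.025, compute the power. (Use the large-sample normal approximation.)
Power ≈ 0.28

Power calculation (one-sample t-test, normal approximation):
z_β = d · √n - z_{α/2}
z_β = 0.33 · √25 - 2.241
z_β = 0.33 · 5.000 - 2.241
z_β = -0.591

Power = Φ(z_β) = Φ(-0.591) ≈ 0.277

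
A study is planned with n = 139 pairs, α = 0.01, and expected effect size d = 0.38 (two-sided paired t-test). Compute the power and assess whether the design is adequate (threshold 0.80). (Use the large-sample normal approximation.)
Power ≈ 0.97; the study is adequately powered (power ≥ 0.80)

Power calculation (paired t-test, normal approximation):
z_β = d · √n - z_{α/2}
z_β = 0.38 · √139 - 2.576
z_β = 0.38 · 11.790 - 2.576
z_β = 1.904

Power = Φ(z_β) = Φ(1.904) ≈ 0.972

Effect size d = 0.38 is small by Cohen's convention (0.2/0.5/0.8).

Threshold: power ≥ 0.80 is conventionally adequate.
Power ≈ 0.97 → the study is adequately powered (power ≥ 0.80).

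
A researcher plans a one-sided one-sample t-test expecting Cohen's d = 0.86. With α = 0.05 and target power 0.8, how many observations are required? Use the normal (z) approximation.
n = 9

Sample size formula (one-sample t-test, normal approximation):
n = ((z_α + z_β) / d)²

z_α = 1.645 (for α = 0.05, one-sided)
z_β = 0.842 (for power = 0.8)
d = 0.86

n = ((1.645 + 0.842) / 0.86)²
n = (2.892)²
n ≈ 8.36
Round up to the next whole number: n = 9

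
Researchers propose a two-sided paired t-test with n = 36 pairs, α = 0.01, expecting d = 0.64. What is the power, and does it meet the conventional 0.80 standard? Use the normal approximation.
Power ≈ 0.90; the study is adequately powered (power ≥ 0.80)

Power calculation (paired t-test, normal approximation):
z_β = d · √n - z_{α/2}
z_β = 0.64 · √36 - 2.576
z_β = 0.64 · 6.000 - 2.576
z_β = 1.264

Power = Φ(z_β) = Φ(1.264) ≈ 0.897

Effect size d = 0.64 is medium by Cohen's convention (0.2/0.5/0.8).

Threshold: power ≥ 0.80 is conventionally adequate.
Power ≈ 0.90 → the study is adequately powered (power ≥ 0.80).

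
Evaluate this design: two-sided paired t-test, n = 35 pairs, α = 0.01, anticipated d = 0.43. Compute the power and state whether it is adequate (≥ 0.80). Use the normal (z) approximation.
Power ≈ 0.49; the study is underpowered (power < 0.80)

Power calculation (paired t-test, normal approximation):
z_β = d · √n - z_{α/2}
z_β = 0.43 · √35 - 2.576
z_β = 0.43 · 5.916 - 2.576
z_β = -0.032

Power = Φ(z_β) = Φ(-0.032) ≈ 0.487

Effect size d = 0.43 is small by Cohen's convention (0.2/0.5/0.8).

Threshold: power ≥ 0.80 is conventionally adequate.
Power ≈ 0.49 → the study is underpowered (power < 0.80).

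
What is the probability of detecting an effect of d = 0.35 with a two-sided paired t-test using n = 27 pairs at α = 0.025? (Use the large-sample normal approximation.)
Power ≈ 0.34

Power calculation (paired t-test, normal approximation):
z_β = d · √n - z_{α/2}
z_β = 0.35 · √27 - 2.241
z_β = 0.35 · 5.196 - 2.241
z_β = -0.423

Power = Φ(z_β) = Φ(-0.423) ≈ 0.336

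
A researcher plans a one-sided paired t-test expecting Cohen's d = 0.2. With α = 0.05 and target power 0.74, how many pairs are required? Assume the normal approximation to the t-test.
n = 131 pairs

Sample size formula (paired t-test, normal approximation):
n = ((z_α + z_β) / d)²

z_α = 1.645 (for α = 0.05, one-sided)
z_β = 0.643 (for power = 0.74)
d = 0.2

n = ((1.645 + 0.643) / 0.2)²
n = (11.440)²
n ≈ 130.87
Round up to the next whole number: n = 131 pairs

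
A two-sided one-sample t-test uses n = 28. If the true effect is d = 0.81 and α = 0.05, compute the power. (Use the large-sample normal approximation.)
Power ≈ 0.99

Power calculation (one-sample t-test, normal approximation):
z_β = d · √n - z_{α/2}
z_β = 0.81 · √28 - 1.960
z_β = 0.81 · 5.292 - 1.960
z_β = 2.326

Power = Φ(z_β) = Φ(2.326) ≈ 0.990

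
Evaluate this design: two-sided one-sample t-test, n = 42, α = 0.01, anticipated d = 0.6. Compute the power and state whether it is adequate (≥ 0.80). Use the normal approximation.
Power ≈ 0.91; the study is adequately powered (power ≥ 0.80)

Power calculation (one-sample t-test, normal approximation):
z_β = d · √n - z_{α/2}
z_β = 0.6 · √42 - 2.576
z_β = 0.6 · 6.481 - 2.576
z_β = 1.313

Power = Φ(z_β) = Φ(1.313) ≈ 0.905

Effect size d = 0.6 is medium by Cohen's convention (0.2/0.5/0.8).

Threshold: power ≥ 0.80 is conventionally adequate.
Power ≈ 0.91 → the study is adequately powered (power ≥ 0.80).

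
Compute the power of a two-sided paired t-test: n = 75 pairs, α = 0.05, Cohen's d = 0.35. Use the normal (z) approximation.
Power ≈ 0.86

Power calculation (paired t-test, normal approximation):
z_β = d · √n - z_{α/2}
z_β = 0.35 · √75 - 1.960
z_β = 0.35 · 8.660 - 1.960
z_β = 1.071

Power = Φ(z_β) = Φ(1.071) ≈ 0.858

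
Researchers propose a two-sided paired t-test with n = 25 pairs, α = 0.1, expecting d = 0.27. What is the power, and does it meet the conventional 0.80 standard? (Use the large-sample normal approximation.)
Power ≈ 0.38; the study is underpowered (power < 0.80)

Power calculation (paired t-test, normal approximation):
z_β = d · √n - z_{α/2}
z_β = 0.27 · √25 - 1.645
z_β = 0.27 · 5.000 - 1.645
z_β = -0.295

Power = Φ(z_β) = Φ(-0.295) ≈ 0.384

Effect size d = 0.27 is small by Cohen's convention (0.2/0.5/0.8).

Threshold: power ≥ 0.80 is conventionally adequate.
Power ≈ 0.38 → the study is underpowered (power < 0.80).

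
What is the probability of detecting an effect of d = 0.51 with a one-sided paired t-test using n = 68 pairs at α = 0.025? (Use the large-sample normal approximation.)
Power ≈ 0.99

Power calculation (paired t-test, normal approximation):
z_β = d · √n - z_α
z_β = 0.51 · √68 - 1.960
z_β = 0.51 · 8.246 - 1.960
z_β = 2.246

Power = Φ(z_β) = Φ(2.246) ≈ 0.988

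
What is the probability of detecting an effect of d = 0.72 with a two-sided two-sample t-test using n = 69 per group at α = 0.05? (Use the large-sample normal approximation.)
Power ≈ 0.99

Power calculation (two-sample t-test, normal approximation):
z_β = d · √(n/2) - z_{α/2}
z_β = 0.72 · √(69/2) - 1.960
z_β = 0.72 · 5.874 - 1.960
z_β = 2.269

Power = Φ(z_β) = Φ(2.269) ≈ 0.988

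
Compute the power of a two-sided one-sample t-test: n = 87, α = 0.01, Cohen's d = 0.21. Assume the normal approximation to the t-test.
Power ≈ 0.27

Power calculation (one-sample t-test, normal approximation):
z_β = d · √n - z_{α/2}
z_β = 0.21 · √87 - 2.576
z_β = 0.21 · 9.327 - 2.576
z_β = -0.617

Power = Φ(z_β) = Φ(-0.617) ≈ 0.269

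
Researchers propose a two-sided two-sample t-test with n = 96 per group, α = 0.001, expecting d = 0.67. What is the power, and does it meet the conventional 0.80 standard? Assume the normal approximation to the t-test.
Power ≈ 0.91; the study is adequately powered (power ≥ 0.80)

Power calculation (two-sample t-test, normal approximation):
z_β = d · √(n/2) - z_{α/2}
z_β = 0.67 · √(96/2) - 3.291
z_β = 0.67 · 6.928 - 3.291
z_β = 1.351

Power = Φ(z_β) = Φ(1.351) ≈ 0.912

Effect size d = 0.67 is medium by Cohen's convention (0.2/0.5/0.8).

Threshold: power ≥ 0.80 is conventionally adequate.
Power ≈ 0.91 → the study is adequately powered (power ≥ 0.80).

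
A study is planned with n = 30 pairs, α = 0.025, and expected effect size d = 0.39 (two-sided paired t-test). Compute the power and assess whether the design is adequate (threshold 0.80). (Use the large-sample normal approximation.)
Power ≈ 0.46; the study is underpowered (power < 0.80)

Power calculation (paired t-test, normal approximation):
z_β = d · √n - z_{α/2}
z_β = 0.39 · √30 - 2.241
z_β = 0.39 · 5.477 - 2.241
z_β = -0.105

Power = Φ(z_β) = Φ(-0.105) ≈ 0.458

Effect size d = 0.39 is small by Cohen's convention (0.2/0.5/0.8).

Threshold: power ≥ 0.80 is conventionally adequate.
Power ≈ 0.46 → the study is underpowered (power < 0.80).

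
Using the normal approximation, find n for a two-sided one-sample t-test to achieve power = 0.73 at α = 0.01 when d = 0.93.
n = 12

Sample size formula (one-sample t-test, normal approximation):
n = ((z_{α/2} + z_β) / d)²

z_{α/2} = 2.576 (for α = 0.01, two-sided)
z_β = 0.613 (for power = 0.73)
d = 0.93

n = ((2.576 + 0.613) / 0.93)²
n = (3.429)²
n ≈ 11.76
Round up to the next whole number: n = 12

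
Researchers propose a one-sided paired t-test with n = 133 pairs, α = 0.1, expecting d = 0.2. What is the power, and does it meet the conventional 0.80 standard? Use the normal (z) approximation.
Power ≈ 0.85; the study is adequately powered (power ≥ 0.80)

Power calculation (paired t-test, normal approximation):
z_β = d · √n - z_α
z_β = 0.2 · √133 - 1.282
z_β = 0.2 · 11.533 - 1.282
z_β = 1.025

Power = Φ(z_β) = Φ(1.025) ≈ 0.847

Effect size d = 0.2 is small by Cohen's convention (0.2/0.5/0.8).

Threshold: power ≥ 0.80 is conventionally adequate.
Power ≈ 0.85 → the study is adequately powered (power ≥ 0.80).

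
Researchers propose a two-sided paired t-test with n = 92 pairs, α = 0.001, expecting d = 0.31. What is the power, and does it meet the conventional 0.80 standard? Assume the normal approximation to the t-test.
Power ≈ 0.38; the study is underpowered (power < 0.80)

Power calculation (paired t-test, normal approximation):
z_β = d · √n - z_{α/2}
z_β = 0.31 · √92 - 3.291
z_β = 0.31 · 9.592 - 3.291
z_β = -0.317

Power = Φ(z_β) = Φ(-0.317) ≈ 0.376

Effect size d = 0.31 is small by Cohen's convention (0.2/0.5/0.8).

Threshold: power ≥ 0.80 is conventionally adequate.
Power ≈ 0.38 → the study is underpowered (power < 0.80).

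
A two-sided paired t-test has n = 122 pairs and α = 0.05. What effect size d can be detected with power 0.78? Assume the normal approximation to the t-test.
d ≈ 0.25

Minimum detectable effect (paired t-test, normal approximation):
d = (z_{α/2} + z_β) / √n
d = (1.960 + 0.772) / √122
d = 2.732 / 11.045
d ≈ 0.25

By Cohen's convention (0.2 small / 0.5 medium / 0.8 large): small effect.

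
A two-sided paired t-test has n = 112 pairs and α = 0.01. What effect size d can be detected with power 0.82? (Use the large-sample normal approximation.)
d ≈ 0.33

Minimum detectable effect (paired t-test, normal approximation):
d = (z_{α/2} + z_β) / √n
d = (2.576 + 0.915) / √112
d = 3.491 / 10.583
d ≈ 0.33

By Cohen's convention (0.2 small / 0.5 medium / 0.8 large): small effect.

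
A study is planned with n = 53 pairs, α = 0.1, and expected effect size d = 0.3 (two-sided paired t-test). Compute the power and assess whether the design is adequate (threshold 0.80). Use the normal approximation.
Power ≈ 0.71; the study is underpowered (power < 0.80)

Power calculation (paired t-test, normal approximation):
z_β = d · √n - z_{α/2}
z_β = 0.3 · √53 - 1.645
z_β = 0.3 · 7.280 - 1.645
z_β = 0.539

Power = Φ(z_β) = Φ(0.539) ≈ 0.705

Effect size d = 0.3 is small by Cohen's convention (0.2/0.5/0.8).

Threshold: power ≥ 0.80 is conventionally adequate.
Power ≈ 0.71 → the study is underpowered (power < 0.80).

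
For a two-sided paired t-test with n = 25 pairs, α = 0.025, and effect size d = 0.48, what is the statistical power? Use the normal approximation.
Power ≈ 0.56

Power calculation (paired t-test, normal approximation):
z_β = d · √n - z_{α/2}
z_β = 0.48 · √25 - 2.241
z_β = 0.48 · 5.000 - 2.241
z_β = 0.159

Power = Φ(z_β) = Φ(0.159) ≈ 0.563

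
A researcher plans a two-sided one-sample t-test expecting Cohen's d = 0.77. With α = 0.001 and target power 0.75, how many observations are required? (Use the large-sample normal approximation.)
n = 27

Sample size formula (one-sample t-test, normal approximation):
n = ((z_{α/2} + z_β) / d)²

z_{α/2} = 3.291 (for α = 0.001, two-sided)
z_β = 0.674 (for power = 0.75)
d = 0.77

n = ((3.291 + 0.674) / 0.77)²
n = (5.149)²
n ≈ 26.51
Round up to the next whole number: n = 27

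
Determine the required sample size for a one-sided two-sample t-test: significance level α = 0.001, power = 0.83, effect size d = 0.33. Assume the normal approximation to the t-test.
n = 301 per group

Sample size formula (two-sample t-test, normal approximation):
n = 2 · ((z_α + z_β) / d)²

z_α = 3.090 (for α = 0.001, one-sided)
z_β = 0.954 (for power = 0.83)
d = 0.33

n = 2 · ((3.090 + 0.954) / 0.33)²
n = 2 · (12.255)²
n ≈ 300.37
Round up to the next whole number: n = 301 per group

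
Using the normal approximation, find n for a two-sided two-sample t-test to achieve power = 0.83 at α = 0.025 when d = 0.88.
n = 27 per group

Sample size formula (two-sample t-test, normal approximation):
n = 2 · ((z_{α/2} + z_β) / d)²

z_{α/2} = 2.241 (for α = 0.025, two-sided)
z_β = 0.954 (for power = 0.83)
d = 0.88

n = 2 · ((2.241 + 0.954) / 0.88)²
n = 2 · (3.631)²
n ≈ 26.37
Round up to the next whole number: n = 27 per group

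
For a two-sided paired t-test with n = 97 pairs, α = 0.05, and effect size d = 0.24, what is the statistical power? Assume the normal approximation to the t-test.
Power ≈ 0.66

Power calculation (paired t-test, normal approximation):
z_β = d · √n - z_{α/2}
z_β = 0.24 · √97 - 1.960
z_β = 0.24 · 9.849 - 1.960
z_β = 0.404

Power = Φ(z_β) = Φ(0.404) ≈ 0.657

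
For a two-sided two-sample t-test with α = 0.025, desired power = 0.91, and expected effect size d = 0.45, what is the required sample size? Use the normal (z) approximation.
n = 127 per group

Sample size formula (two-sample t-test, normal approximation):
n = 2 · ((z_{α/2} + z_β) / d)²

z_{α/2} = 2.241 (for α = 0.025, two-sided)
z_β = 1.341 (for power = 0.91)
d = 0.45

n = 2 · ((2.241 + 1.341) / 0.45)²
n = 2 · (7.960)²
n ≈ 126.72
Round up to the next whole number: n = 127 per group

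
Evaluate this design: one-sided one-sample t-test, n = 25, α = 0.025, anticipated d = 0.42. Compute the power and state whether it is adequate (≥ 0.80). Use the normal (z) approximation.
Power ≈ 0.56; the study is underpowered (power < 0.80)

Power calculation (one-sample t-test, normal approximation):
z_β = d · √n - z_α
z_β = 0.42 · √25 - 1.960
z_β = 0.42 · 5.000 - 1.960
z_β = 0.140

Power = Φ(z_β) = Φ(0.140) ≈ 0.556

Effect size d = 0.42 is small by Cohen's convention (0.2/0.5/0.8).

Threshold: power ≥ 0.80 is conventionally adequate.
Power ≈ 0.56 → the study is underpowered (power < 0.80).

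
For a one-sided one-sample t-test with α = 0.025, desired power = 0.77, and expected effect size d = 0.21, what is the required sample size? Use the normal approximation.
n = 166

Sample size formula (one-sample t-test, normal approximation):
n = ((z_α + z_β) / d)²

z_α = 1.960 (for α = 0.025, one-sided)
z_β = 0.739 (for power = 0.77)
d = 0.21

n = ((1.960 + 0.739) / 0.21)²
n = (12.852)²
n ≈ 165.17
Round up to the next whole number: n = 166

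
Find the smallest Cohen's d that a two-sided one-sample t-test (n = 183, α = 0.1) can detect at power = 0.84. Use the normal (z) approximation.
d ≈ 0.20

Minimum detectable effect (one-sample t-test, normal approximation):
d = (z_{α/2} + z_β) / √n
d = (1.645 + 0.994) / √183
d = 2.639 / 13.528
d ≈ 0.20

By Cohen's convention (0.2 small / 0.5 medium / 0.8 large): small effect.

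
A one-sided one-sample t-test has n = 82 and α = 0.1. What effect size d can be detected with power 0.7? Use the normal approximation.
d ≈ 0.20

Minimum detectable effect (one-sample t-test, normal approximation):
d = (z_α + z_β) / √n
d = (1.282 + 0.524) / √82
d = 1.806 / 9.055
d ≈ 0.20

By Cohen's convention (0.2 small / 0.5 medium / 0.8 large): small effect.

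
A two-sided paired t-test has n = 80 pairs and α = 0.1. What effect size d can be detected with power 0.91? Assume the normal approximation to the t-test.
d ≈ 0.33

Minimum detectable effect (paired t-test, normal approximation):
d = (z_{α/2} + z_β) / √n
d = (1.645 + 1.341) / √80
d = 2.986 / 8.944
d ≈ 0.33

By Cohen's convention (0.2 small / 0.5 medium / 0.8 large): small effect.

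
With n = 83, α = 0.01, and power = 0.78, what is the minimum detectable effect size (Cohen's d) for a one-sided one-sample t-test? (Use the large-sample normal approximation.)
d ≈ 0.34

Minimum detectable effect (one-sample t-test, normal approximation):
d = (z_α + z_β) / √n
d = (2.326 + 0.772) / √83
d = 3.099 / 9.110
d ≈ 0.34

By Cohen's convention (0.2 small / 0.5 medium / 0.8 large): small effect.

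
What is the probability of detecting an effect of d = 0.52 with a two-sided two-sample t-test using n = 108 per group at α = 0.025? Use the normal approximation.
Power ≈ 0.94

Power calculation (two-sample t-test, normal approximation):
z_β = d · √(n/2) - z_{α/2}
z_β = 0.52 · √(108/2) - 2.241
z_β = 0.52 · 7.348 - 2.241
z_β = 1.580

Power = Φ(z_β) = Φ(1.580) ≈ 0.943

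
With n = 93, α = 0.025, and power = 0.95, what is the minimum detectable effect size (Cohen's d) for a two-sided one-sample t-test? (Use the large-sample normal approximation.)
d ≈ 0.40

Minimum detectable effect (one-sample t-test, normal approximation):
d = (z_{α/2} + z_β) / √n
d = (2.241 + 1.645) / √93
d = 3.886 / 9.644
d ≈ 0.40

By Cohen's convention (0.2 small / 0.5 medium / 0.8 large): small effect.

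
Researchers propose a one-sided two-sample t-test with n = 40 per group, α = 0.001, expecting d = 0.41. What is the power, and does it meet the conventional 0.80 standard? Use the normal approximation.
Power ≈ 0.10; the study is underpowered (power < 0.80)

Power calculation (two-sample t-test, normal approximation):
z_β = d · √(n/2) - z_α
z_β = 0.41 · √(40/2) - 3.090
z_β = 0.41 · 4.472 - 3.090
z_β = -1.257

Power = Φ(z_β) = Φ(-1.257) ≈ 0.104

Effect size d = 0.41 is small by Cohen's convention (0.2/0.5/0.8).

Threshold: power ≥ 0.80 is conventionally adequate.
Power ≈ 0.10 → the study is underpowered (power < 0.80).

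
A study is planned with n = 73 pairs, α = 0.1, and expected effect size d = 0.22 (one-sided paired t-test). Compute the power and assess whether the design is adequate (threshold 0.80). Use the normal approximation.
Power ≈ 0.73; the study is underpowered (power < 0.80)

Power calculation (paired t-test, normal approximation):
z_β = d · √n - z_α
z_β = 0.22 · √73 - 1.282
z_β = 0.22 · 8.544 - 1.282
z_β = 0.598

Power = Φ(z_β) = Φ(0.598) ≈ 0.725

Effect size d = 0.22 is small by Cohen's convention (0.2/0.5/0.8).

Threshold: power ≥ 0.80 is conventionally adequate.
Power ≈ 0.73 → the study is underpowered (power < 0.80).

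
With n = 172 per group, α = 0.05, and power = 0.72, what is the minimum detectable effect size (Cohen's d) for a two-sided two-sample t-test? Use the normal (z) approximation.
d ≈ 0.27

Minimum detectable effect (two-sample t-test, normal approximation):
d = (z_{α/2} + z_β) / √(n/2)
d = (1.960 + 0.583) / √(172/2)
d = 2.543 / 9.274
d ≈ 0.27

By Cohen's convention (0.2 small / 0.5 medium / 0.8 large): small effect.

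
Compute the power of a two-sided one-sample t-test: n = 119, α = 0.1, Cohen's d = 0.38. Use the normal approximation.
Power ≈ 0.99

Power calculation (one-sample t-test, normal approximation):
z_β = d · √n - z_{α/2}
z_β = 0.38 · √119 - 1.645
z_β = 0.38 · 10.909 - 1.645
z_β = 2.500

Power = Φ(z_β) = Φ(2.500) ≈ 0.994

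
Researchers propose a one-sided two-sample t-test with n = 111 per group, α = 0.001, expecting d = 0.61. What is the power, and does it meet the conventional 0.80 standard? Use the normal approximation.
Power ≈ 0.93; the study is adequately powered (power ≥ 0.80)

Power calculation (two-sample t-test, normal approximation):
z_β = d · √(n/2) - z_α
z_β = 0.61 · √(111/2) - 3.090
z_β = 0.61 · 7.450 - 3.090
z_β = 1.454

Power = Φ(z_β) = Φ(1.454) ≈ 0.927

Effect size d = 0.61 is medium by Cohen's convention (0.2/0.5/0.8).

Threshold: power ≥ 0.80 is conventionally adequate.
Power ≈ 0.93 → the study is adequately powered (power ≥ 0.80).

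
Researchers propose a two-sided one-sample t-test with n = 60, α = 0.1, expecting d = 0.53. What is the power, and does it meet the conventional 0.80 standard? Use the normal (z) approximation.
Power ≈ 0.99; the study is adequately powered (power ≥ 0.80)

Power calculation (one-sample t-test, normal approximation):
z_β = d · √n - z_{α/2}
z_β = 0.53 · √60 - 1.645
z_β = 0.53 · 7.746 - 1.645
z_β = 2.461

Power = Φ(z_β) = Φ(2.461) ≈ 0.993

Effect size d = 0.53 is medium by Cohen's convention (0.2/0.5/0.8).

Threshold: power ≥ 0.80 is conventionally adequate.
Power ≈ 0.99 → the study is adequately powered (power ≥ 0.80).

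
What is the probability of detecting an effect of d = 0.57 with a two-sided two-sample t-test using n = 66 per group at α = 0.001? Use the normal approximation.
Power ≈ 0.49

Power calculation (two-sample t-test, normal approximation):
z_β = d · √(n/2) - z_{α/2}
z_β = 0.57 · √(66/2) - 3.291
z_β = 0.57 · 5.745 - 3.291
z_β = -0.016

Power = Φ(z_β) = Φ(-0.016) ≈ 0.494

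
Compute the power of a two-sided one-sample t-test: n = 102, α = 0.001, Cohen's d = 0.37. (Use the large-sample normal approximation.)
Power ≈ 0.67

Power calculation (one-sample t-test, normal approximation):
z_β = d · √n - z_{α/2}
z_β = 0.37 · √102 - 3.291
z_β = 0.37 · 10.100 - 3.291
z_β = 0.446

Power = Φ(z_β) = Φ(0.446) ≈ 0.672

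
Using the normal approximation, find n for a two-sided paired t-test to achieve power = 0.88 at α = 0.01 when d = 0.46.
n = 67 pairs

Sample size formula (paired t-test, normal approximation):
n = ((z_{α/2} + z_β) / d)²

z_{α/2} = 2.576 (for α = 0.01, two-sided)
z_β = 1.175 (for power = 0.88)
d = 0.46

n = ((2.576 + 1.175) / 0.46)²
n = (8.154)²
n ≈ 66.49
Round up to the next whole number: n = 67 pairs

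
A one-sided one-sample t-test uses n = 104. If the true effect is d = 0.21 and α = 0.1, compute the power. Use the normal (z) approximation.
Power ≈ 0.81

Power calculation (one-sample t-test, normal approximation):
z_β = d · √n - z_α
z_β = 0.21 · √104 - 1.282
z_β = 0.21 · 10.198 - 1.282
z_β = 0.860

Power = Φ(z_β) = Φ(0.860) ≈ 0.805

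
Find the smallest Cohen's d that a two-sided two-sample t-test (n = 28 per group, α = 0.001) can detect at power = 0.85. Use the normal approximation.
d ≈ 1.16

Minimum detectable effect (two-sample t-test, normal approximation):
d = (z_{α/2} + z_β) / √(n/2)
d = (3.291 + 1.036) / √(28/2)
d = 4.327 / 3.742
d ≈ 1.16

By Cohen's convention (0.2 small / 0.5 medium / 0.8 large): large effect.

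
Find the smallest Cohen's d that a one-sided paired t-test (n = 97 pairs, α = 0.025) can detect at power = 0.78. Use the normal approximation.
d ≈ 0.28

Minimum detectable effect (paired t-test, normal approximation):
d = (z_α + z_β) / √n
d = (1.960 + 0.772) / √97
d = 2.732 / 9.849
d ≈ 0.28

By Cohen's convention (0.2 small / 0.5 medium / 0.8 large): small effect.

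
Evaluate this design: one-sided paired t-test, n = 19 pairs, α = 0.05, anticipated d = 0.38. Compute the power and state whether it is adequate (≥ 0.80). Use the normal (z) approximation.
Power ≈ 0.50; the study is underpowered (power < 0.80)

Power calculation (paired t-test, normal approximation):
z_β = d · √n - z_α
z_β = 0.38 · √19 - 1.645
z_β = 0.38 · 4.359 - 1.645
z_β = 0.012

Power = Φ(z_β) = Φ(0.012) ≈ 0.505

Effect size d = 0.38 is small by Cohen's convention (0.2/0.5/0.8).

Threshold: power ≥ 0.80 is conventionally adequate.
Power ≈ 0.50 → the study is underpowered (power < 0.80).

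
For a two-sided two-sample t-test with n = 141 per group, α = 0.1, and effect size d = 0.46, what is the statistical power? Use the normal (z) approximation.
Power ≈ 0.99

Power calculation (two-sample t-test, normal approximation):
z_β = d · √(n/2) - z_{α/2}
z_β = 0.46 · √(141/2) - 1.645
z_β = 0.46 · 8.396 - 1.645
z_β = 2.218

Power = Φ(z_β) = Φ(2.218) ≈ 0.987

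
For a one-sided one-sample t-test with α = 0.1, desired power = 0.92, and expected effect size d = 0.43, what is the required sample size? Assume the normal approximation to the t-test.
n = 40

Sample size formula (one-sample t-test, normal approximation):
n = ((z_α + z_β) / d)²

z_α = 1.282 (for α = 0.1, one-sided)
z_β = 1.405 (for power = 0.92)
d = 0.43

n = ((1.282 + 1.405) / 0.43)²
n = (6.249)²
n ≈ 39.05
Round up to the next whole number: n = 40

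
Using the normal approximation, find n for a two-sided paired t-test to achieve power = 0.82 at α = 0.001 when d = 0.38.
n = 123 pairs

Sample size formula (paired t-test, normal approximation):
n = ((z_{α/2} + z_β) / d)²

z_{α/2} = 3.291 (for α = 0.001, two-sided)
z_β = 0.915 (for power = 0.82)
d = 0.38

n = ((3.291 + 0.915) / 0.38)²
n = (11.068)²
n ≈ 122.50
Round up to the next whole number: n = 123 pairs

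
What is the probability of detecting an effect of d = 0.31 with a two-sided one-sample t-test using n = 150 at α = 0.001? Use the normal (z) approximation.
Power ≈ 0.69

Power calculation (one-sample t-test, normal approximation):
z_β = d · √n - z_{α/2}
z_β = 0.31 · √150 - 3.291
z_β = 0.31 · 12.247 - 3.291
z_β = 0.506

Power = Φ(z_β) = Φ(0.506) ≈ 0.694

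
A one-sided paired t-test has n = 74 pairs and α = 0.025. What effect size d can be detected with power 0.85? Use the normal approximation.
d ≈ 0.35

Minimum detectable effect (paired t-test, normal approximation):
d = (z_α + z_β) / √n
d = (1.960 + 1.036) / √74
d = 2.996 / 8.602
d ≈ 0.35

By Cohen's convention (0.2 small / 0.5 medium / 0.8 large): small effect.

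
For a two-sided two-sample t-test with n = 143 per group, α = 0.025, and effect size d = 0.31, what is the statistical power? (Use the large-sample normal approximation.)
Power ≈ 0.65

Power calculation (two-sample t-test, normal approximation):
z_β = d · √(n/2) - z_{α/2}
z_β = 0.31 · √(143/2) - 2.241
z_β = 0.31 · 8.456 - 2.241
z_β = 0.380

Power = Φ(z_β) = Φ(0.380) ≈ 0.648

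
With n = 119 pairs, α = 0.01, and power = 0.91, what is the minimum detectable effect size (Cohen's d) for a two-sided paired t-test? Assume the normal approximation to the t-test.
d ≈ 0.36

Minimum detectable effect (paired t-test, normal approximation):
d = (z_{α/2} + z_β) / √n
d = (2.576 + 1.341) / √119
d = 3.917 / 10.909
d ≈ 0.36

By Cohen's convention (0.2 small / 0.5 medium / 0.8 large): small effect.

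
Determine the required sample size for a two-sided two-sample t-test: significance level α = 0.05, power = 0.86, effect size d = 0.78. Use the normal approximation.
n = 31 per group

Sample size formula (two-sample t-test, normal approximation):
n = 2 · ((z_{α/2} + z_β) / d)²

z_{α/2} = 1.960 (for α = 0.05, two-sided)
z_β = 1.080 (for power = 0.86)
d = 0.78

n = 2 · ((1.960 + 1.080) / 0.78)²
n = 2 · (3.897)²
n ≈ 30.37
Round up to the next whole number: n = 31 per group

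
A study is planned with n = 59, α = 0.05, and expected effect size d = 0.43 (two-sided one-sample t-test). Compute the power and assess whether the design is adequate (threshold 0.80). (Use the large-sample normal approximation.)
Power ≈ 0.91; the study is adequately powered (power ≥ 0.80)

Power calculation (one-sample t-test, normal approximation):
z_β = d · √n - z_{α/2}
z_β = 0.43 · √59 - 1.960
z_β = 0.43 · 7.681 - 1.960
z_β = 1.343

Power = Φ(z_β) = Φ(1.343) ≈ 0.910

Effect size d = 0.43 is small by Cohen's convention (0.2/0.5/0.8).

Threshold: power ≥ 0.80 is conventionally adequate.
Power ≈ 0.91 → the study is adequately powered (power ≥ 0.80).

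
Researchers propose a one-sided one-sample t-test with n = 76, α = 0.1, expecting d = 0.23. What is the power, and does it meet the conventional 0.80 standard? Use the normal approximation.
Power ≈ 0.77; the study is underpowered (power < 0.80)

Power calculation (one-sample t-test, normal approximation):
z_β = d · √n - z_α
z_β = 0.23 · √76 - 1.282
z_β = 0.23 · 8.718 - 1.282
z_β = 0.724

Power = Φ(z_β) = Φ(0.724) ≈ 0.765

Effect size d = 0.23 is small by Cohen's convention (0.2/0.5/0.8).

Threshold: power ≥ 0.80 is conventionally adequate.
Power ≈ 0.77 → the study is underpowered (power < 0.80).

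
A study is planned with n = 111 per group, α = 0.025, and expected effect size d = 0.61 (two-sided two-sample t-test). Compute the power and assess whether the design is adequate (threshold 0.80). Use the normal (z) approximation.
Power ≈ 0.99; the study is adequately powered (power ≥ 0.80)

Power calculation (two-sample t-test, normal approximation):
z_β = d · √(n/2) - z_{α/2}
z_β = 0.61 · √(111/2) - 2.241
z_β = 0.61 · 7.450 - 2.241
z_β = 2.303

Power = Φ(z_β) = Φ(2.303) ≈ 0.989

Effect size d = 0.61 is medium by Cohen's convention (0.2/0.5/0.8).

Threshold: power ≥ 0.80 is conventionally adequate.
Power ≈ 0.99 → the study is adequately powered (power ≥ 0.80).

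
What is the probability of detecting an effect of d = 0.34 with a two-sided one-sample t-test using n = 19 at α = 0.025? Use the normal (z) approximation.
Power ≈ 0.22

Power calculation (one-sample t-test, normal approximation):
z_β = d · √n - z_{α/2}
z_β = 0.34 · √19 - 2.241
z_β = 0.34 · 4.359 - 2.241
z_β = -0.759

Power = Φ(z_β) = Φ(-0.759) ≈ 0.224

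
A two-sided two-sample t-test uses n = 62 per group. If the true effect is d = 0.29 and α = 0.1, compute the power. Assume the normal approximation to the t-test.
Power ≈ 0.49

Power calculation (two-sample t-test, normal approximation):
z_β = d · √(n/2) - z_{α/2}
z_β = 0.29 · √(62/2) - 1.645
z_β = 0.29 · 5.568 - 1.645
z_β = -0.030

Power = Φ(z_β) = Φ(-0.030) ≈ 0.488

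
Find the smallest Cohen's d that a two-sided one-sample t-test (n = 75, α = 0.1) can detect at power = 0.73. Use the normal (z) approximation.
d ≈ 0.26

Minimum detectable effect (one-sample t-test, normal approximation):
d = (z_{α/2} + z_β) / √n
d = (1.645 + 0.613) / √75
d = 2.258 / 8.660
d ≈ 0.26

By Cohen's convention (0.2 small / 0.5 medium / 0.8 large): small effect.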